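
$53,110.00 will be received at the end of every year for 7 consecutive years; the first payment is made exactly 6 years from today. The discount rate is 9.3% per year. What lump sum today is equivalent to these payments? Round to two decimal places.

Ordinary annuity of 7 payments, first payment at period 6.
Periodic rate r = 0.093 per year.
The ordinary-annuity PV formula values the stream one period before the first payment (period 5); discount that back 5 periods:
PV₀ = 53,110 × [1 − (1+r)^−7] / r × (1+r)^−5 = $169,644.22

$169,644.22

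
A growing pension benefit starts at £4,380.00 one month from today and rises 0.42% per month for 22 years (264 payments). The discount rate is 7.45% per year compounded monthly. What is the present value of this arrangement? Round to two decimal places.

Periodic rate r = 0.0745/12 per month; n is counted in months.
Growing ordinary annuity: PV = PMT₁ × [1 − ((1+g)/(1+r))^n] / (r − g) = 4,380 × [1 − ((1+0.0042)/(1+r))^264] / (r − 0.0042) = £893,945.82.

£893,945.82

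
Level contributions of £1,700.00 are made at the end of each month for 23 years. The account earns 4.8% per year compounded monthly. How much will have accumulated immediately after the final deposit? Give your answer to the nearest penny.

This is an ordinary annuity: 276 deposits of £1,700.00 at the end of each month.
Periodic rate r = 0.048/12 per month; n is counted in months.
FV = PMT × [((1+r)^n − 1)/r] = 1,700 × [(1+r)^276 − 1] / r = £854,068.09

£854,068.09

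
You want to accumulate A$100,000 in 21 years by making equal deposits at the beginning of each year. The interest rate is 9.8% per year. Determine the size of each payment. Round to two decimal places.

A$1,457.72

Level annuity due; solve FV = PMT × [((1+r)^n − 1)/r] × (1+r) for PMT.
Periodic rate r = 0.098 per year.
With n = 21: PMT = 100,000 / ([((1+r)^n − 1)/r] × (1+r)) = A$1,457.72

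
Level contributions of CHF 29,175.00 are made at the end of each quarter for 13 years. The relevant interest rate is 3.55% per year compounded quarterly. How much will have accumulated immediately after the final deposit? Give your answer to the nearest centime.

CHF 1,917,250.68

This is an ordinary annuity: 52 deposits of CHF 29,175.00 at the end of each quarter.
Periodic rate r = 0.0355/4 per quarter; n is counted in quarters.
FV = PMT × [((1+r)^n − 1)/r] = 29,175 × [(1+r)^52 − 1] / r = CHF 1,917,250.68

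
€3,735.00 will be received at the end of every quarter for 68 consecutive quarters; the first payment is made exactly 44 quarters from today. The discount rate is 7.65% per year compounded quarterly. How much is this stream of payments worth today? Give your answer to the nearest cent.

Ordinary annuity of 68 payments, first payment at period 44.
Periodic rate r = 0.0765/4 per quarter; n is counted in quarters.
The ordinary-annuity PV formula values the stream one period before the first payment (period 43); discount that back 43 periods:
PV₀ = 3,735 × [1 − (1+r)^−68] / r × (1+r)^−43 = €62,631.15

€62,631.15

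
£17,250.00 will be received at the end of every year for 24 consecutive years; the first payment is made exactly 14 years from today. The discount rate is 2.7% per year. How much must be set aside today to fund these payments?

£213,458.94

Ordinary annuity of 24 payments, first payment at period 14.
Periodic rate r = 0.027 per year.
The ordinary-annuity PV formula values the stream one period before the first payment (period 13); discount that back 13 periods:
PV₀ = 17,250 × [1 − (1+r)^−24] / r × (1+r)^−13 = £213,458.94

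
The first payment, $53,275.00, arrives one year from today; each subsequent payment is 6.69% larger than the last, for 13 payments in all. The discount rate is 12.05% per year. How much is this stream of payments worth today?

Periodic rate r = 0.1205 per year.
Growing ordinary annuity: PV = PMT₁ × [1 − ((1+g)/(1+r))^n] / (r − g) = 53,275 × [1 − ((1+0.0669)/(1+r))^13] / (r − 0.0669) = $468,388.10.

$468,388.10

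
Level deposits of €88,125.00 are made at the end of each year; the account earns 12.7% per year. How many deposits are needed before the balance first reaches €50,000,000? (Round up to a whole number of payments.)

Periodic rate r = 0.127 per year.
Ordinary annuity FV: 50,000,000 = 88,125 × [((1+r)^n − 1)/r].
(1+r)^n = 1 + 50,000,000 × r / 88,125, so n = ln(1 + 50,000,000·r/88,125) / ln(1+r) = 35.89.
Round up to a whole number of payments: n = 36.

36 payments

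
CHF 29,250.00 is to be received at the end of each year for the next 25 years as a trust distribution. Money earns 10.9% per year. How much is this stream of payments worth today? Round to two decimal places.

CHF 248,145.86

This is an ordinary annuity: 25 payments of CHF 29,250.00 at the end of each year.
Periodic rate r = 0.109 per year.
PV = PMT × [(1 − (1+r)^−n)/r] = 29,250 × [1 − (1+r)^−25] / r = CHF 248,145.86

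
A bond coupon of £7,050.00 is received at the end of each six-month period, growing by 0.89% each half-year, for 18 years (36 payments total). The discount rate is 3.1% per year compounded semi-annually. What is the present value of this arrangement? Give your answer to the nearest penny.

Periodic rate r = 0.031/2 per half-year; n is counted in half-years.
Growing ordinary annuity: PV = PMT₁ × [1 − ((1+g)/(1+r))^n] / (r − g) = 7,050 × [1 − ((1+0.0089)/(1+r))^36] / (r − 0.0089) = £223,486.33.

£223,486.33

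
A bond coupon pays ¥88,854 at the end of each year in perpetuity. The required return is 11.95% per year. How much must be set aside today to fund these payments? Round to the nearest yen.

Periodic rate r = 0.1195 per year.
Level perpetuity: PV = PMT / r = 88,854 / (0.1195) = ¥743,548.

¥743,548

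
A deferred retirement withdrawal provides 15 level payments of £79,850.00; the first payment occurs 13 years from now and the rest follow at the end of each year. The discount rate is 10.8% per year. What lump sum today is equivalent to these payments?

Ordinary annuity of 15 payments, first payment at period 13.
Periodic rate r = 0.108 per year.
The ordinary-annuity PV formula values the stream one period before the first payment (period 12); discount that back 12 periods:
PV₀ = 79,850 × [1 − (1+r)^−15] / r × (1+r)^−12 = £169,586.03

£169,586.03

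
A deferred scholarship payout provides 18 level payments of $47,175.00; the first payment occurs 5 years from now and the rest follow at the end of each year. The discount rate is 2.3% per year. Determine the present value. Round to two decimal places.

$629,044.59

Ordinary annuity of 18 payments, first payment at period 5.
Periodic rate r = 0.023 per year.
The ordinary-annuity PV formula values the stream one period before the first payment (period 4); discount that back 4 periods:
PV₀ = 47,175 × [1 − (1+r)^−18] / r × (1+r)^−4 = $629,044.59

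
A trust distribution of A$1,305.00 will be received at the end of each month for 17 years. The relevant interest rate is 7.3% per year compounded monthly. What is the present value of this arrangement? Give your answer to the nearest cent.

This is an ordinary annuity: 204 payments of A$1,305.00 at the end of each month.
Periodic rate r = 0.073/12 per month; n is counted in months.
PV = PMT × [(1 − (1+r)^−n)/r] = 1,305 × [1 − (1+r)^−204] / r = A$152,270.15

A$152,270.15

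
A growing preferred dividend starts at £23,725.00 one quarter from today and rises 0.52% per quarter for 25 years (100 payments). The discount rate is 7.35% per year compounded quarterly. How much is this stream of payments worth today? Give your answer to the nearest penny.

Periodic rate r = 0.0735/4 per quarter; n is counted in quarters.
Growing ordinary annuity: PV = PMT₁ × [1 − ((1+g)/(1+r))^n] / (r − g) = 23,725 × [1 − ((1+0.0052)/(1+r))^100] / (r − 0.0052) = £1,311,058.39.

£1,311,058.39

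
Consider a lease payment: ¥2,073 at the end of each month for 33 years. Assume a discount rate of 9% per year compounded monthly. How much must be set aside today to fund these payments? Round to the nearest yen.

This is an ordinary annuity: 396 payments of ¥2,073 at the end of each month.
Periodic rate r = 0.09/12 per month; n is counted in months.
PV = PMT × [(1 − (1+r)^−n)/r] = 2,073 × [1 − (1+r)^−396] / r = ¥262,062

¥262,062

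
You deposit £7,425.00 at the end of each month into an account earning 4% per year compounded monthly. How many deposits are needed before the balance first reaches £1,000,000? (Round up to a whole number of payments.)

Periodic rate r = 0.04/12 per month; n is counted in months.
Ordinary annuity FV: 1,000,000 = 7,425 × [((1+r)^n − 1)/r].
(1+r)^n = 1 + 1,000,000 × r / 7,425, so n = ln(1 + 1,000,000·r/7,425) / ln(1+r) = 111.43.
Round up to a whole number of payments: n = 112.

112 payments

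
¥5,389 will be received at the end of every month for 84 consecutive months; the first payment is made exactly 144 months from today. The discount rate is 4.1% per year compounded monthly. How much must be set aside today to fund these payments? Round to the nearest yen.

¥241,262

Ordinary annuity of 84 payments, first payment at period 144.
Periodic rate r = 0.041/12 per month; n is counted in months.
The ordinary-annuity PV formula values the stream one period before the first payment (period 143); discount that back 143 periods:
PV₀ = 5,389 × [1 − (1+r)^−84] / r × (1+r)^−143 = ¥241,262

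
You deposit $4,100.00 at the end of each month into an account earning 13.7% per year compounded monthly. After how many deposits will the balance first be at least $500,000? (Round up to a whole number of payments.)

Periodic rate r = 0.137/12 per month; n is counted in months.
Ordinary annuity FV: 500,000 = 4,100 × [((1+r)^n − 1)/r].
(1+r)^n = 1 + 500,000 × r / 4,100, so n = ln(1 + 500,000·r/4,100) / ln(1+r) = 76.84.
Round up to a whole number of payments: n = 77.

77 payments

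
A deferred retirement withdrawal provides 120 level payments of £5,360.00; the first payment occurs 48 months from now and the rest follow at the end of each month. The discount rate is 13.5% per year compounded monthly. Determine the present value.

Ordinary annuity of 120 payments, first payment at period 48.
Periodic rate r = 0.135/12 per month; n is counted in months.
The ordinary-annuity PV formula values the stream one period before the first payment (period 47); discount that back 47 periods:
PV₀ = 5,360 × [1 − (1+r)^−120] / r × (1+r)^−47 = £208,059.28

£208,059.28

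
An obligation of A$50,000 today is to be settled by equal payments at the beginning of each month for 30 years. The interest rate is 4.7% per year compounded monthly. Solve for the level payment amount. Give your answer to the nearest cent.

Level annuity due; solve PV = PMT × [(1 − (1+r)^−n)/r] × (1+r) for PMT.
Periodic rate r = 0.047/12 per month; n is counted in months.
With n = 360: PMT = 50,000 / ([(1 − (1+r)^−n)/r] × (1+r)) = A$258.31

A$258.31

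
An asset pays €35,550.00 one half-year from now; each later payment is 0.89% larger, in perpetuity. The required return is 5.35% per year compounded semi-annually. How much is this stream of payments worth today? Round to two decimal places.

Periodic rate r = 0.0535/2 per half-year.
Growing perpetuity (Gordon): PV = PMT₁ / (r − g) = 35,550 / (r − 0.0089) = €1,991,596.64.

€1,991,596.64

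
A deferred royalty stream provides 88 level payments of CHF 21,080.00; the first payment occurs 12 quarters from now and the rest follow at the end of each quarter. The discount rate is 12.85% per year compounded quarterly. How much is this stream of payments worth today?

Ordinary annuity of 88 payments, first payment at period 12.
Periodic rate r = 0.1285/4 per quarter; n is counted in quarters.
The ordinary-annuity PV formula values the stream one period before the first payment (period 11); discount that back 11 periods:
PV₀ = 21,080 × [1 − (1+r)^−88] / r × (1+r)^−11 = CHF 434,740.50

CHF 434,740.50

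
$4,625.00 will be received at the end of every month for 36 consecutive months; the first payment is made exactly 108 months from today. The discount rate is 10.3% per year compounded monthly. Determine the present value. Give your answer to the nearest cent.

$57,186.74

Ordinary annuity of 36 payments, first payment at period 108.
Periodic rate r = 0.103/12 per month; n is counted in months.
The ordinary-annuity PV formula values the stream one period before the first payment (period 107); discount that back 107 periods:
PV₀ = 4,625 × [1 − (1+r)^−36] / r × (1+r)^−107 = $57,186.74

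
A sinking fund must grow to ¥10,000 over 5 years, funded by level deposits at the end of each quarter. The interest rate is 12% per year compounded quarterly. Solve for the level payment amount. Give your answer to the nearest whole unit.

¥372

Level ordinary annuity; solve FV = PMT × [((1+r)^n − 1)/r] for PMT.
Periodic rate r = 0.12/4 per quarter; n is counted in quarters.
With n = 20: PMT = 10,000 / ([((1+r)^n − 1)/r]) = ¥372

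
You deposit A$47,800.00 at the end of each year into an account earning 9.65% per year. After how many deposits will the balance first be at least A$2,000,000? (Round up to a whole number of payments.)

18 payments

Periodic rate r = 0.0965 per year.
Ordinary annuity FV: 2,000,000 = 47,800 × [((1+r)^n − 1)/r].
(1+r)^n = 1 + 2,000,000 × r / 47,800, so n = ln(1 + 2,000,000·r/47,800) / ln(1+r) = 17.55.
Round up to a whole number of payments: n = 18.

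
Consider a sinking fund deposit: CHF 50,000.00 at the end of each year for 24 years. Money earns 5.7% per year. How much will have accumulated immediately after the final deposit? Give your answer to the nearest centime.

CHF 2,440,948.07

This is an ordinary annuity: 24 deposits of CHF 50,000.00 at the end of each year.
Periodic rate r = 0.057 per year.
FV = PMT × [((1+r)^n − 1)/r] = 50,000 × [(1+r)^24 − 1] / r = CHF 2,440,948.07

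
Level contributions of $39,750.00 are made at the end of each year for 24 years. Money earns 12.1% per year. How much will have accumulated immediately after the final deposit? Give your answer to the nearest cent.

This is an ordinary annuity: 24 deposits of $39,750.00 at the end of each year.
Periodic rate r = 0.121 per year.
FV = PMT × [((1+r)^n − 1)/r] = 39,750 × [(1+r)^24 − 1] / r = $4,765,810.46

$4,765,810.46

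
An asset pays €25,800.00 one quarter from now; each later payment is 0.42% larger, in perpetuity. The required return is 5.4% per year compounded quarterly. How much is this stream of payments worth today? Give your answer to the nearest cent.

€2,774,193.55

Periodic rate r = 0.054/4 per quarter.
Growing perpetuity (Gordon): PV = PMT₁ / (r − g) = 25,800 / (r − 0.0042) = €2,774,193.55.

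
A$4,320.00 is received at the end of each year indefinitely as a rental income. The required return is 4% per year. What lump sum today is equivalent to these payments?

Periodic rate r = 0.04 per year.
Level perpetuity: PV = PMT / r = 4,320 / (0.04) = A$108,000.00.

A$108,000.00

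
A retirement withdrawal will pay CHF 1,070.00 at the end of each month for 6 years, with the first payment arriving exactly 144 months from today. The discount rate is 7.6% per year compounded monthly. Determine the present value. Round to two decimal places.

CHF 25,019.84

Ordinary annuity of 72 payments, first payment at period 144.
Periodic rate r = 0.076/12 per month; n is counted in months.
The ordinary-annuity PV formula values the stream one period before the first payment (period 143); discount that back 143 periods:
PV₀ = 1,070 × [1 − (1+r)^−72] / r × (1+r)^−143 = CHF 25,019.84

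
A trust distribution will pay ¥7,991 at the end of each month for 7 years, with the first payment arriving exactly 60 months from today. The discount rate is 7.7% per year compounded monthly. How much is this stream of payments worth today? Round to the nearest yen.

Ordinary annuity of 84 payments, first payment at period 60.
Periodic rate r = 0.077/12 per month; n is counted in months.
The ordinary-annuity PV formula values the stream one period before the first payment (period 59); discount that back 59 periods:
PV₀ = 7,991 × [1 − (1+r)^−84] / r × (1+r)^−59 = ¥354,929

¥354,929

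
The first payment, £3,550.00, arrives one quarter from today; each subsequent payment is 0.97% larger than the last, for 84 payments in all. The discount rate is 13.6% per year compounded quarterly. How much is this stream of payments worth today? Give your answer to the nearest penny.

£126,272.77

Periodic rate r = 0.136/4 per quarter; n is counted in quarters.
Growing ordinary annuity: PV = PMT₁ × [1 − ((1+g)/(1+r))^n] / (r − g) = 3,550 × [1 − ((1+0.0097)/(1+r))^84] / (r − 0.0097) = £126,272.77.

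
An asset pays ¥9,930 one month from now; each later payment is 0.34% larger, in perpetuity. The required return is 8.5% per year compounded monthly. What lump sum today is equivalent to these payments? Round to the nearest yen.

¥2,695,928

Periodic rate r = 0.085/12 per month.
Growing perpetuity (Gordon): PV = PMT₁ / (r − g) = 9,930 / (r − 0.0034) = ¥2,695,928.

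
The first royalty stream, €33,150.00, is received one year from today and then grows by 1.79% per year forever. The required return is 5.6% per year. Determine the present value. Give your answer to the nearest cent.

Periodic rate r = 0.056 per year.
Growing perpetuity (Gordon): PV = PMT₁ / (r − g) = 33,150 / (r − 0.0179) = €870,078.74.

€870,078.74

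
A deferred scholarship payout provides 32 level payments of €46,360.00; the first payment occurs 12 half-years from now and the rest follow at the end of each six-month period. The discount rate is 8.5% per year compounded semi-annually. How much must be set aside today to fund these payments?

€507,936.27

Ordinary annuity of 32 payments, first payment at period 12.
Periodic rate r = 0.085/2 per half-year; n is counted in half-years.
The ordinary-annuity PV formula values the stream one period before the first payment (period 11); discount that back 11 periods:
PV₀ = 46,360 × [1 − (1+r)^−32] / r × (1+r)^−11 = €507,936.27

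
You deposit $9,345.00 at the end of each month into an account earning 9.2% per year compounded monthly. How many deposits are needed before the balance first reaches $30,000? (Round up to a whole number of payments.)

4 payments

Periodic rate r = 0.092/12 per month; n is counted in months.
Ordinary annuity FV: 30,000 = 9,345 × [((1+r)^n − 1)/r].
(1+r)^n = 1 + 30,000 × r / 9,345, so n = ln(1 + 30,000·r/9,345) / ln(1+r) = 3.18.
Round up to a whole number of payments: n = 4.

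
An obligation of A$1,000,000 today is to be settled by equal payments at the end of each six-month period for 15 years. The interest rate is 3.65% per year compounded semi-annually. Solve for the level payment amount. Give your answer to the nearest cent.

A$43,582.71

Level ordinary annuity; solve PV = PMT × [(1 − (1+r)^−n)/r] for PMT.
Periodic rate r = 0.0365/2 per half-year; n is counted in half-years.
With n = 30: PMT = 1,000,000 / ([(1 − (1+r)^−n)/r]) = A$43,582.71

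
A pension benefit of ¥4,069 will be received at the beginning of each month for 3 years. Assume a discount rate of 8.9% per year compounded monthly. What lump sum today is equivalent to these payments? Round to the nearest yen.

¥129,095

This is an annuity due: 36 payments of ¥4,069 at the beginning of each month.
Periodic rate r = 0.089/12 per month; n is counted in months.
PV = PMT × [(1 − (1+r)^−n)/r] × (1+r) = 4,069 × [1 − (1+r)^−36] / r × (1+r) = ¥129,095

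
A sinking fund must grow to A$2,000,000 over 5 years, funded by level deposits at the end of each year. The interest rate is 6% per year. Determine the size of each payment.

Level ordinary annuity; solve FV = PMT × [((1+r)^n − 1)/r] for PMT.
Periodic rate r = 0.06 per year.
With n = 5: PMT = 2,000,000 / ([((1+r)^n − 1)/r]) = A$354,792.80

A$354,792.80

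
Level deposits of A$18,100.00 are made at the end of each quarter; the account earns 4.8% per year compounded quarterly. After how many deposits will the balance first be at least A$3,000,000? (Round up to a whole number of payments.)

Periodic rate r = 0.048/4 per quarter; n is counted in quarters.
Ordinary annuity FV: 3,000,000 = 18,100 × [((1+r)^n − 1)/r].
(1+r)^n = 1 + 3,000,000 × r / 18,100, so n = ln(1 + 3,000,000·r/18,100) / ln(1+r) = 91.79.
Round up to a whole number of payments: n = 92.

92 payments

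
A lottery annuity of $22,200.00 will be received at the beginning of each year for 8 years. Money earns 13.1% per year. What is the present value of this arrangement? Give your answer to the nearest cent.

This is an annuity due: 8 payments of $22,200.00 at the beginning of each year.
Periodic rate r = 0.131 per year.
PV = PMT × [(1 − (1+r)^−n)/r] × (1+r) = 22,200 × [1 − (1+r)^−8] / r × (1+r) = $120,077.12

$120,077.12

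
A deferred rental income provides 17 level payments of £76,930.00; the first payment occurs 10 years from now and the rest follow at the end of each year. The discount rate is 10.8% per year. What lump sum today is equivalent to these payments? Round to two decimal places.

Ordinary annuity of 17 payments, first payment at period 10.
Periodic rate r = 0.108 per year.
The ordinary-annuity PV formula values the stream one period before the first payment (period 9); discount that back 9 periods:
PV₀ = 76,930 × [1 − (1+r)^−17] / r × (1+r)^−9 = £233,514.29

£233,514.29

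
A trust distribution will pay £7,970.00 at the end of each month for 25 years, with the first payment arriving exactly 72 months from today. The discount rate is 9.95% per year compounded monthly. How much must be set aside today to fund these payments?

Ordinary annuity of 300 payments, first payment at period 72.
Periodic rate r = 0.0995/12 per month; n is counted in months.
The ordinary-annuity PV formula values the stream one period before the first payment (period 71); discount that back 71 periods:
PV₀ = 7,970 × [1 − (1+r)^−300] / r × (1+r)^−71 = £489,897.81

£489,897.81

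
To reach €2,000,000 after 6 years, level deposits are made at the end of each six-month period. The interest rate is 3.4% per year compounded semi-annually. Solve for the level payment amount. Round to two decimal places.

€151,652.10

Level ordinary annuity; solve FV = PMT × [((1+r)^n − 1)/r] for PMT.
Periodic rate r = 0.034/2 per half-year; n is counted in half-years.
With n = 12: PMT = 2,000,000 / ([((1+r)^n − 1)/r]) = €151,652.10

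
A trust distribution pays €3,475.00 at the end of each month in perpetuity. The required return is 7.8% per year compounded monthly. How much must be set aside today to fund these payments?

Periodic rate r = 0.078/12 per month.
Level perpetuity: PV = PMT / r = 3,475 / (0.078/12) = €534,615.38.

€534,615.38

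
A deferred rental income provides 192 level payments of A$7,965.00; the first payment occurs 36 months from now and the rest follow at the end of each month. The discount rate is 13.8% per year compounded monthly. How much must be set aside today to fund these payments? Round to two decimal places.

Ordinary annuity of 192 payments, first payment at period 36.
Periodic rate r = 0.138/12 per month; n is counted in months.
The ordinary-annuity PV formula values the stream one period before the first payment (period 35); discount that back 35 periods:
PV₀ = 7,965 × [1 − (1+r)^−192] / r × (1+r)^−35 = A$412,505.98

A$412,505.98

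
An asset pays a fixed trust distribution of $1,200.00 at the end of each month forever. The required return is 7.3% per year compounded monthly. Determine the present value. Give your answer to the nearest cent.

Periodic rate r = 0.073/12 per month.
Level perpetuity: PV = PMT / r = 1,200 / (0.073/12) = $197,260.27.

$197,260.27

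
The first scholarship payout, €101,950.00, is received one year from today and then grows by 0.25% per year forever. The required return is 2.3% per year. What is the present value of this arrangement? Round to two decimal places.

Periodic rate r = 0.023 per year.
Growing perpetuity (Gordon): PV = PMT₁ / (r − g) = 101,950 / (r − 0.0025) = €4,973,170.73.

€4,973,170.73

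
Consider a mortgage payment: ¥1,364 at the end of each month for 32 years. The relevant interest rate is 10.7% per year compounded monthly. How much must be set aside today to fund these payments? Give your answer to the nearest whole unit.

¥147,912

This is an ordinary annuity: 384 payments of ¥1,364 at the end of each month.
Periodic rate r = 0.107/12 per month; n is counted in months.
PV = PMT × [(1 − (1+r)^−n)/r] = 1,364 × [1 − (1+r)^−384] / r = ¥147,912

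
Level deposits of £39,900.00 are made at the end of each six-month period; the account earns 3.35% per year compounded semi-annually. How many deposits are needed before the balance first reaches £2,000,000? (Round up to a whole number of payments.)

37 payments

Periodic rate r = 0.0335/2 per half-year; n is counted in half-years.
Ordinary annuity FV: 2,000,000 = 39,900 × [((1+r)^n − 1)/r].
(1+r)^n = 1 + 2,000,000 × r / 39,900, so n = ln(1 + 2,000,000·r/39,900) / ln(1+r) = 36.69.
Round up to a whole number of payments: n = 37.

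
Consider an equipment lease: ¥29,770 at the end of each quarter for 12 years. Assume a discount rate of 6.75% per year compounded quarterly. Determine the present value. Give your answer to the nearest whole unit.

This is an ordinary annuity: 48 payments of ¥29,770 at the end of each quarter.
Periodic rate r = 0.0675/4 per quarter; n is counted in quarters.
PV = PMT × [(1 − (1+r)^−n)/r] = 29,770 × [1 − (1+r)^−48] / r = ¥974,031

¥974,031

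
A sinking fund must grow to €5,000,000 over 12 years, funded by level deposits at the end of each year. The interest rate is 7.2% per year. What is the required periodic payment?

€276,236.60

Level ordinary annuity; solve FV = PMT × [((1+r)^n − 1)/r] for PMT.
Periodic rate r = 0.072 per year.
With n = 12: PMT = 5,000,000 / ([((1+r)^n − 1)/r]) = €276,236.60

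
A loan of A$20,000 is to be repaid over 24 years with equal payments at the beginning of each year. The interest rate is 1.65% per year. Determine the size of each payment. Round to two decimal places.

Level annuity due; solve PV = PMT × [(1 − (1+r)^−n)/r] × (1+r) for PMT.
Periodic rate r = 0.0165 per year.
With n = 24: PMT = 20,000 / ([(1 − (1+r)^−n)/r] × (1+r)) = A$999.47

A$999.47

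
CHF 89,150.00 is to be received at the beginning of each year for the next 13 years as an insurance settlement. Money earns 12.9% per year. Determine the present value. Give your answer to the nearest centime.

CHF 619,094.91

This is an annuity due: 13 payments of CHF 89,150.00 at the beginning of each year.
Periodic rate r = 0.129 per year.
PV = PMT × [(1 − (1+r)^−n)/r] × (1+r) = 89,150 × [1 − (1+r)^−13] / r × (1+r) = CHF 619,094.91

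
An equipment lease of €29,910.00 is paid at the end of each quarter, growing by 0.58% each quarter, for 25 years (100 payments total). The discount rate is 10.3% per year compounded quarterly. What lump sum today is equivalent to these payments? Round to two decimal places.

€1,288,926.42

Periodic rate r = 0.103/4 per quarter; n is counted in quarters.
Growing ordinary annuity: PV = PMT₁ × [1 − ((1+g)/(1+r))^n] / (r − g) = 29,910 × [1 − ((1+0.0058)/(1+r))^100] / (r − 0.0058) = €1,288,926.42.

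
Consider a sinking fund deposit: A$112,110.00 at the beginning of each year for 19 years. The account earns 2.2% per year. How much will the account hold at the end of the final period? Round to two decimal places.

A$2,666,781.91

This is an annuity due: 19 deposits of A$112,110.00 at the beginning of each year.
Periodic rate r = 0.022 per year.
FV = PMT × [((1+r)^n − 1)/r] × (1+r) = 112,110 × [(1+r)^19 − 1] / r × (1+r) = A$2,666,781.91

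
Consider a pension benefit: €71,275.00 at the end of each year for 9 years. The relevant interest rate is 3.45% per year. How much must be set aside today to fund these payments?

€543,489.79

This is an ordinary annuity: 9 payments of €71,275.00 at the end of each year.
Periodic rate r = 0.0345 per year.
PV = PMT × [(1 − (1+r)^−n)/r] = 71,275 × [1 − (1+r)^−9] / r = €543,489.79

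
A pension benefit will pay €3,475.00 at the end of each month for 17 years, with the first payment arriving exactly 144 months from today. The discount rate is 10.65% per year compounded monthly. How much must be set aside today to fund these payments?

Ordinary annuity of 204 payments, first payment at period 144.
Periodic rate r = 0.1065/12 per month; n is counted in months.
The ordinary-annuity PV formula values the stream one period before the first payment (period 143); discount that back 143 periods:
PV₀ = 3,475 × [1 − (1+r)^−204] / r × (1+r)^−143 = €92,425.27

€92,425.27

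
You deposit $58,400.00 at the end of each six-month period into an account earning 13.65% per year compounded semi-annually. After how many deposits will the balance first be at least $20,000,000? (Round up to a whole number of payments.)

Periodic rate r = 0.1365/2 per half-year; n is counted in half-years.
Ordinary annuity FV: 20,000,000 = 58,400 × [((1+r)^n − 1)/r].
(1+r)^n = 1 + 20,000,000 × r / 58,400, so n = ln(1 + 20,000,000·r/58,400) / ln(1+r) = 48.37.
Round up to a whole number of payments: n = 49.

49 payments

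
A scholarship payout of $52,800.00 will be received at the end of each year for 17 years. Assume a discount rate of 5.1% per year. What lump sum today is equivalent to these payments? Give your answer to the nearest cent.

$590,849.58

This is an ordinary annuity: 17 payments of $52,800.00 at the end of each year.
Periodic rate r = 0.051 per year.
PV = PMT × [(1 − (1+r)^−n)/r] = 52,800 × [1 − (1+r)^−17] / r = $590,849.58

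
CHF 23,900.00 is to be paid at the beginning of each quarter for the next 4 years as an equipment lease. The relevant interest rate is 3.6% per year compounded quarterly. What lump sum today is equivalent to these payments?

CHF 357,852.87

This is an annuity due: 16 payments of CHF 23,900.00 at the beginning of each quarter.
Periodic rate r = 0.036/4 per quarter; n is counted in quarters.
PV = PMT × [(1 − (1+r)^−n)/r] × (1+r) = 23,900 × [1 − (1+r)^−16] / r × (1+r) = CHF 357,852.87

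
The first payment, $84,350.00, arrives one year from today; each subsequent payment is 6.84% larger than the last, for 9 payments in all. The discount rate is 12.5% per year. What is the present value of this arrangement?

$553,797.59

Periodic rate r = 0.125 per year.
Growing ordinary annuity: PV = PMT₁ × [1 − ((1+g)/(1+r))^n] / (r − g) = 84,350 × [1 − ((1+0.0684)/(1+r))^9] / (r − 0.0684) = $553,797.59.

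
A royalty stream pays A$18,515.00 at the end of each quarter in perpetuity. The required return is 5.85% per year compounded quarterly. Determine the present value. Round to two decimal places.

A$1,265,982.91

Periodic rate r = 0.0585/4 per quarter.
Level perpetuity: PV = PMT / r = 18,515 / (0.0585/4) = A$1,265,982.91.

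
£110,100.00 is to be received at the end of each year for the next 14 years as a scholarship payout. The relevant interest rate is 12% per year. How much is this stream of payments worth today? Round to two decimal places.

This is an ordinary annuity: 14 payments of £110,100.00 at the end of each year.
Periodic rate r = 0.12 per year.
PV = PMT × [(1 − (1+r)^−n)/r] = 110,100 × [1 − (1+r)^−14] / r = £729,761.32

£729,761.32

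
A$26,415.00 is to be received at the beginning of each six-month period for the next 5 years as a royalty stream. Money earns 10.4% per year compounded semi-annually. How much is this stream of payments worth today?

A$212,507.16

This is an annuity due: 10 payments of A$26,415.00 at the beginning of each six-month period.
Periodic rate r = 0.104/2 per half-year; n is counted in half-years.
PV = PMT × [(1 − (1+r)^−n)/r] × (1+r) = 26,415 × [1 − (1+r)^−10] / r × (1+r) = A$212,507.16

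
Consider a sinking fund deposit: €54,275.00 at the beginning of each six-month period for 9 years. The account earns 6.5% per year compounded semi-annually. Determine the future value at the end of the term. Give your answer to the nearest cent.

This is an annuity due: 18 deposits of €54,275.00 at the beginning of each six-month period.
Periodic rate r = 0.065/2 per half-year; n is counted in half-years.
FV = PMT × [((1+r)^n − 1)/r] × (1+r) = 54,275 × [(1+r)^18 − 1] / r × (1+r) = €1,342,116.61

€1,342,116.61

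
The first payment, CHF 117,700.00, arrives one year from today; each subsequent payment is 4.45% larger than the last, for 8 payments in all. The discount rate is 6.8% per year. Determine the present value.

CHF 816,656.78

Periodic rate r = 0.068 per year.
Growing ordinary annuity: PV = PMT₁ × [1 − ((1+g)/(1+r))^n] / (r − g) = 117,700 × [1 − ((1+0.0445)/(1+r))^8] / (r − 0.0445) = CHF 816,656.78.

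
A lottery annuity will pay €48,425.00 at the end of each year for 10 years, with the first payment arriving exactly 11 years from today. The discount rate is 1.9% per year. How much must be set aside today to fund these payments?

€362,246.53

Ordinary annuity of 10 payments, first payment at period 11.
Periodic rate r = 0.019 per year.
The ordinary-annuity PV formula values the stream one period before the first payment (period 10); discount that back 10 periods:
PV₀ = 48,425 × [1 − (1+r)^−10] / r × (1+r)^−10 = €362,246.53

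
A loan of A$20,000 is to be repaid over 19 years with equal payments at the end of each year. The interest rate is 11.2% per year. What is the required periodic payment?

Level ordinary annuity; solve PV = PMT × [(1 − (1+r)^−n)/r] for PMT.
Periodic rate r = 0.112 per year.
With n = 19: PMT = 20,000 / ([(1 − (1+r)^−n)/r]) = A$2,583.77

A$2,583.77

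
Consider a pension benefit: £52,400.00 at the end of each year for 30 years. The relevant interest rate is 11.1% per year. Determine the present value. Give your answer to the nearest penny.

£452,000.26

This is an ordinary annuity: 30 payments of £52,400.00 at the end of each year.
Periodic rate r = 0.111 per year.
PV = PMT × [(1 − (1+r)^−n)/r] = 52,400 × [1 − (1+r)^−30] / r = £452,000.26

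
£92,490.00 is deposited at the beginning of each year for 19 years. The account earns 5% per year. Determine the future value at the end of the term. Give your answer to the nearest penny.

£2,965,780.09

This is an annuity due: 19 deposits of £92,490.00 at the beginning of each year.
Periodic rate r = 0.05 per year.
FV = PMT × [((1+r)^n − 1)/r] × (1+r) = 92,490 × [(1+r)^19 − 1] / r × (1+r) = £2,965,780.09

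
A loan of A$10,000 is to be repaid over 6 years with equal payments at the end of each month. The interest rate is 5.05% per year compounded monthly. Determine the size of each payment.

Level ordinary annuity; solve PV = PMT × [(1 − (1+r)^−n)/r] for PMT.
Periodic rate r = 0.0505/12 per month; n is counted in months.
With n = 72: PMT = 10,000 / ([(1 − (1+r)^−n)/r]) = A$161.28

A$161.28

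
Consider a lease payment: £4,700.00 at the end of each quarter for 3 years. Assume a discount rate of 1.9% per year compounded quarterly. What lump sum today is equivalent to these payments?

This is an ordinary annuity: 12 payments of £4,700.00 at the end of each quarter.
Periodic rate r = 0.019/4 per quarter; n is counted in quarters.
PV = PMT × [(1 − (1+r)^−n)/r] = 4,700 × [1 − (1+r)^−12] / r = £54,696.57

£54,696.57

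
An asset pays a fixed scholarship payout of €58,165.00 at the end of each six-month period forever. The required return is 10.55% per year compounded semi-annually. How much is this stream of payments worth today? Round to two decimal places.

€1,102,654.03

Periodic rate r = 0.1055/2 per half-year.
Level perpetuity: PV = PMT / r = 58,165 / (0.1055/2) = €1,102,654.03.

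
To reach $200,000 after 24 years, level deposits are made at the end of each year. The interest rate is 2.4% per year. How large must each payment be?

$6,259.40

Level ordinary annuity; solve FV = PMT × [((1+r)^n − 1)/r] for PMT.
Periodic rate r = 0.024 per year.
With n = 24: PMT = 200,000 / ([((1+r)^n − 1)/r]) = $6,259.40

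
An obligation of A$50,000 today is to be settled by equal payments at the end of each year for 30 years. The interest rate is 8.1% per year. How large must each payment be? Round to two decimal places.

A$4,483.34

Level ordinary annuity; solve PV = PMT × [(1 − (1+r)^−n)/r] for PMT.
Periodic rate r = 0.081 per year.
With n = 30: PMT = 50,000 / ([(1 − (1+r)^−n)/r]) = A$4,483.34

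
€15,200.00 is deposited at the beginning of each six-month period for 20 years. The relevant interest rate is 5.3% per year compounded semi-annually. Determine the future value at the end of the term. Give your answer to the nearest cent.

This is an annuity due: 40 deposits of €15,200.00 at the beginning of each six-month period.
Periodic rate r = 0.053/2 per half-year; n is counted in half-years.
FV = PMT × [((1+r)^n − 1)/r] × (1+r) = 15,200 × [(1+r)^40 − 1] / r × (1+r) = €1,087,372.56

€1,087,372.56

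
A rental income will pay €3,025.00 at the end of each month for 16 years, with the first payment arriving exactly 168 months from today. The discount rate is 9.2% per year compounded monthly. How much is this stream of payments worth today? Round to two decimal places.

Ordinary annuity of 192 payments, first payment at period 168.
Periodic rate r = 0.092/12 per month; n is counted in months.
The ordinary-annuity PV formula values the stream one period before the first payment (period 167); discount that back 167 periods:
PV₀ = 3,025 × [1 − (1+r)^−192] / r × (1+r)^−167 = €84,773.63

€84,773.63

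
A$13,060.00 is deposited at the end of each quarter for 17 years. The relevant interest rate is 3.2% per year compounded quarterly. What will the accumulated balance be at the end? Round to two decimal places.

A$1,174,027.96

This is an ordinary annuity: 68 deposits of A$13,060.00 at the end of each quarter.
Periodic rate r = 0.032/4 per quarter; n is counted in quarters.
FV = PMT × [((1+r)^n − 1)/r] = 13,060 × [(1+r)^68 − 1] / r = A$1,174,027.96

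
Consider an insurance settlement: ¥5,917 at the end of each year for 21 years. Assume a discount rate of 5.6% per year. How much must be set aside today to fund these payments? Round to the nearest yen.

This is an ordinary annuity: 21 payments of ¥5,917 at the end of each year.
Periodic rate r = 0.056 per year.
PV = PMT × [(1 − (1+r)^−n)/r] = 5,917 × [1 − (1+r)^−21] / r = ¥72,012

¥72,012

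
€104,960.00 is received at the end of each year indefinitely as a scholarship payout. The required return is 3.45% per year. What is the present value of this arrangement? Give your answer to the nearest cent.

Periodic rate r = 0.0345 per year.
Level perpetuity: PV = PMT / r = 104,960 / (0.0345) = €3,042,318.84.

€3,042,318.84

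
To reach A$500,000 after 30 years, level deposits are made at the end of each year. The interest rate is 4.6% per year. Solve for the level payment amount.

Level ordinary annuity; solve FV = PMT × [((1+r)^n − 1)/r] for PMT.
Periodic rate r = 0.046 per year.
With n = 30: PMT = 500,000 / ([((1+r)^n − 1)/r]) = A$8,057.89

A$8,057.89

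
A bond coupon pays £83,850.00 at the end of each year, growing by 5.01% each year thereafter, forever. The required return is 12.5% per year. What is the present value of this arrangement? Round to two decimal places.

Periodic rate r = 0.125 per year.
Growing perpetuity (Gordon): PV = PMT₁ / (r − g) = 83,850 / (r − 0.0501) = £1,119,492.66.

£1,119,492.66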